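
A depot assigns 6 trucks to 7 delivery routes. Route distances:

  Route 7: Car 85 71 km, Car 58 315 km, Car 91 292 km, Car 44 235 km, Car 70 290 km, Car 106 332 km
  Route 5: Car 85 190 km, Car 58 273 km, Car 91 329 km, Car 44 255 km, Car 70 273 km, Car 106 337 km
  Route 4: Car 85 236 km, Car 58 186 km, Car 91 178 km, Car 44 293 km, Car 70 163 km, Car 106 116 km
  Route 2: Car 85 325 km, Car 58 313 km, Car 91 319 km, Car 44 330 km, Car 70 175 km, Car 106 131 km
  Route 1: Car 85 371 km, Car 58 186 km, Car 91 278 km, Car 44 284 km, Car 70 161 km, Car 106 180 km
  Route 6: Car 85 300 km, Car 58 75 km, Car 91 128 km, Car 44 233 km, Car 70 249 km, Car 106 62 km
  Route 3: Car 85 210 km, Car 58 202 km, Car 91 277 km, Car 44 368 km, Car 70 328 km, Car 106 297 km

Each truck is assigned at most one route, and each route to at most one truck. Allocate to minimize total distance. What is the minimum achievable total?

Min total: 871 km

Optimal: Car 85→Route 7 (71 km), Car 58→Route 6 (75 km), Car 91→Route 4 (178 km), Car 44→Route 5 (255 km), Car 70→Route 1 (161 km), Car 106→Route 2 (131 km) — total 71+75+178+255+161+131 = 871 km.
Column-greedy (each route in turn goes to its cheapest remaining truck) gives 931 km, worse by 60.
Next-best assignment: Car 85→Route 7, Car 58→Route 1, Car 91→Route 4, Car 44→Route 5, Car 70→Route 2, Car 106→Route 6 = 927 km.
Swapping Car 44↔Car 106 (Car 44→Route 2 330 km, Car 106→Route 5 337 km) adds 281.
Checked against all permutations: 871 km is optimal.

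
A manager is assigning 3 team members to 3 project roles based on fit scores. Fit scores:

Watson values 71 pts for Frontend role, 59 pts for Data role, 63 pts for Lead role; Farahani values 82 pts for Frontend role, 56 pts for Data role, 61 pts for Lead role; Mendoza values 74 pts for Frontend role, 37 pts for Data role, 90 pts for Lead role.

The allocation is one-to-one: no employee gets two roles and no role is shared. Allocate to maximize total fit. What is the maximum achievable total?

Optimal: Watson→Data role (59 pts), Farahani→Frontend role (82 pts), Mendoza→Lead role (90 pts) — total 59+82+90 = 231 pts.
Next-best assignment: Watson→Frontend role, Farahani→Data role, Mendoza→Lead role = 217 pts.

Maximum total: 231 pts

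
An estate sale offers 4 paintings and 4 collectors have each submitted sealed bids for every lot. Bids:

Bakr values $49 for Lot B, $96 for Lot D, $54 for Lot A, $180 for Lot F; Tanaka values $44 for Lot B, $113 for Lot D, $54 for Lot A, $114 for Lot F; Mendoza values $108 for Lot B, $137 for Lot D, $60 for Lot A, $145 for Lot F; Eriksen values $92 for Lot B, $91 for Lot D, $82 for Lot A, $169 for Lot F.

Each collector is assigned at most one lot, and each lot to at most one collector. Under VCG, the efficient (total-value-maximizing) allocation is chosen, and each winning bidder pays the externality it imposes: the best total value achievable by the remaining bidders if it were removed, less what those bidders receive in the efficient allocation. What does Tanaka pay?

Tanaka pays $39.

Efficient allocation: Bakr→Lot F ($180), Tanaka→Lot D ($113), Mendoza→Lot B ($108), Eriksen→Lot A ($82); total welfare W = $483.
Tanaka receives Lot D at value $113, so the others get W − 113 = $370.
Without Tanaka: best allocation of the remaining 3 bidders over all 4 lots is Bakr→Lot F ($180), Mendoza→Lot D ($137), Eriksen→Lot B ($92), total $409.
VCG payment = (others' best without Tanaka) − (others' welfare with Tanaka) = 409 − 370 = $39.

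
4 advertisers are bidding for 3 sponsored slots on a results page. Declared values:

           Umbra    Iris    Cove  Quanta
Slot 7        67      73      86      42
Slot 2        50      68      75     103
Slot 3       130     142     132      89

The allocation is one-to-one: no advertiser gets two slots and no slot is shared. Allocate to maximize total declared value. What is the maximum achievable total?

This is a one-to-one assignment (maximum-weight bipartite matching).
Optimal: Cove→Slot 7 ($86), Quanta→Slot 2 ($103), Iris→Slot 3 ($142) — total 86+103+142 = $331.
Row-greedy (each advertiser in turn takes its best remaining slot) gives $278, worse by 53.
Checked against all permutations: $331 is optimal.

Maximum total: $331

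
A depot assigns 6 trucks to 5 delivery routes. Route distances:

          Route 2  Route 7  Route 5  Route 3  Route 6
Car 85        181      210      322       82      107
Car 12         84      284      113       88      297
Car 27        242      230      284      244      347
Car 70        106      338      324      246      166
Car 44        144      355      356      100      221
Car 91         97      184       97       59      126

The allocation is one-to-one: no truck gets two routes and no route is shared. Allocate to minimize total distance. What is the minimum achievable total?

Optimal: Car 70→Route 2 (106 km), Car 91→Route 7 (184 km), Car 12→Route 5 (113 km), Car 44→Route 3 (100 km), Car 85→Route 6 (107 km) — total 106+184+113+100+107 = 610 km.
Min-entry greedy (repeatedly take the single cheapest remaining cell) gives 804 km, worse by 194.
Checked against all permutations: 610 km is optimal.

Min total: 610 km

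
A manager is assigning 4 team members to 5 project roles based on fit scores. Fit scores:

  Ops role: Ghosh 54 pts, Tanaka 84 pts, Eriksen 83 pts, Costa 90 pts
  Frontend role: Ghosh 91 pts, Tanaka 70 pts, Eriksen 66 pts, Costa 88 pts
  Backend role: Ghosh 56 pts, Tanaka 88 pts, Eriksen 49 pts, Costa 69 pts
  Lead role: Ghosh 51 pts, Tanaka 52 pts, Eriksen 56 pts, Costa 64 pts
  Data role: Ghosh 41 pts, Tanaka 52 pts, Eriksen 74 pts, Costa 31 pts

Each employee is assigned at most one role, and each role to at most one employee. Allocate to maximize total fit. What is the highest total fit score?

Max total: 343 pts

Optimal: Ghosh→Frontend role (91 pts), Tanaka→Backend role (88 pts), Eriksen→Data role (74 pts), Costa→Ops role (90 pts) — total 91+88+74+90 = 343 pts.
Row-greedy (each employee in turn takes its best remaining role) gives 326 pts, worse by 17.
Checked against all permutations: 343 pts is optimal.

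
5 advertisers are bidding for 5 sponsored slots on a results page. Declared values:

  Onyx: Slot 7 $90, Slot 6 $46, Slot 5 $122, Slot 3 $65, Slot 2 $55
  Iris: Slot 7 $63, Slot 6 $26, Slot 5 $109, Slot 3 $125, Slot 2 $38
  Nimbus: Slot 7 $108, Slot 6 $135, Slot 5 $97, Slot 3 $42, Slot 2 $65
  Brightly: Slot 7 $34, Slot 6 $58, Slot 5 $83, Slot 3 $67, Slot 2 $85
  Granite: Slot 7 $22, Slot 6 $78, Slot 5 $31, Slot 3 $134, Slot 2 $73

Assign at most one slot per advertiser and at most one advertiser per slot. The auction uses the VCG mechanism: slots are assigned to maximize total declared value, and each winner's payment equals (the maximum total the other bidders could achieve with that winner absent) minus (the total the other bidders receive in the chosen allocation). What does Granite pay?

Granite pays $48.

Efficient allocation: Onyx→Slot 7 ($90), Iris→Slot 5 ($109), Nimbus→Slot 6 ($135), Brightly→Slot 2 ($85), Granite→Slot 3 ($134); total welfare W = $553.
Granite receives Slot 3 at value $134, so the others get W − 134 = $419.
Without Granite: best allocation of the remaining 4 bidders over all 5 slots is Onyx→Slot 5 ($122), Iris→Slot 3 ($125), Nimbus→Slot 6 ($135), Brightly→Slot 2 ($85), total $467.
VCG payment = (others' best without Granite) − (others' welfare with Granite) = 467 − 419 = $48.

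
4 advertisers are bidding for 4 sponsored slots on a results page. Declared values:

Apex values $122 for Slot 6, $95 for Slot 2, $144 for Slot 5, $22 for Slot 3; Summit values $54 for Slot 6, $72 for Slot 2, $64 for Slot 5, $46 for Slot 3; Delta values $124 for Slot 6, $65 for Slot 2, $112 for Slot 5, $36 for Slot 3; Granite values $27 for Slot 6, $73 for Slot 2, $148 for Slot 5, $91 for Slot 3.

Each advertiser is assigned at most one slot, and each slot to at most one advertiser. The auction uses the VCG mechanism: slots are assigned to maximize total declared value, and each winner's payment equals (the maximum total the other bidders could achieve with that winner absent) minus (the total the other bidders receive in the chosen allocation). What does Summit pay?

Summit pays $8.

Efficient allocation: Apex→Slot 5 ($144), Summit→Slot 2 ($72), Delta→Slot 6 ($124), Granite→Slot 3 ($91); total welfare W = $431.
Summit receives Slot 2 at value $72, so the others get W − 72 = $359.
Without Summit: best allocation of the remaining 3 bidders over all 4 slots is Apex→Slot 2 ($95), Delta→Slot 6 ($124), Granite→Slot 5 ($148), total $367.
VCG payment = (others' best without Summit) − (others' welfare with Summit) = 367 − 359 = $8.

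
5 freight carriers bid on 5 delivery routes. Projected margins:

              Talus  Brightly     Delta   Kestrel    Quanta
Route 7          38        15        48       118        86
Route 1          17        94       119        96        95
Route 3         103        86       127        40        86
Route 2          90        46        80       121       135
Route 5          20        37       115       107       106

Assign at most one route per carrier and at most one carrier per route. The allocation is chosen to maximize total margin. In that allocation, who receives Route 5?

Delta receives Route 5.

This is a one-to-one assignment (maximum-weight bipartite matching).
Optimal: Talus→Route 3 ($103k), Brightly→Route 1 ($94k), Delta→Route 5 ($115k), Kestrel→Route 7 ($118k), Quanta→Route 2 ($135k) — total 103+94+115+118+135 = $565k.
Column-greedy (each route in turn goes to its best remaining carrier) gives $512k, worse by 53.
Every other assignment is strictly worse.
Delta's own top route is Route 3 ($127k), but forcing Delta→Route 3 and reassigning the rest optimally gives only $535k — worse by 30.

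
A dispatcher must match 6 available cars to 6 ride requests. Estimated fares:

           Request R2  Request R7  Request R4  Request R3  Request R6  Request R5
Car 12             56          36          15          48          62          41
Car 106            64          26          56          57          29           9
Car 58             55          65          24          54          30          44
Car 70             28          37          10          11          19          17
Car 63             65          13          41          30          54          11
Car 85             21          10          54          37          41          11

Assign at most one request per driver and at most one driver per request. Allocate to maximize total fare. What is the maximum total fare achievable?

Optimal: Car 12→Request R6 ($62), Car 106→Request R3 ($57), Car 58→Request R7 ($65), Car 70→Request R5 ($17), Car 63→Request R2 ($65), Car 85→Request R4 ($54) — total 62+57+65+17+65+54 = $320.
Column-greedy (each request in turn goes to its best remaining driver) gives $292, worse by 28.
Swapping Car 63↔Car 58 (Car 63→Request R7 $13, Car 58→Request R2 $55) loses 62.

Max total: $320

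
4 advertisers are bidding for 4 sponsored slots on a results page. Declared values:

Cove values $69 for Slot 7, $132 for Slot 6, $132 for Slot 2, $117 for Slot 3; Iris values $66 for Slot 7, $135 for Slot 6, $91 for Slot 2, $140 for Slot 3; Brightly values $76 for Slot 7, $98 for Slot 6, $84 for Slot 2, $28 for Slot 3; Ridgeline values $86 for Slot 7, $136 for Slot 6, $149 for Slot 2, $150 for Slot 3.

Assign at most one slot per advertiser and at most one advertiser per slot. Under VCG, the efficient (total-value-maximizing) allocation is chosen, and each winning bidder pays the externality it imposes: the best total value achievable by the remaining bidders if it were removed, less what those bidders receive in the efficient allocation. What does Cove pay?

Efficient allocation: Cove→Slot 6 ($132), Iris→Slot 3 ($140), Brightly→Slot 7 ($76), Ridgeline→Slot 2 ($149); total welfare W = $497.
Cove receives Slot 6 at value $132, so the others get W − 132 = $365.
Without Cove: best allocation of the remaining 3 bidders over all 4 slots is Iris→Slot 3 ($140), Brightly→Slot 6 ($98), Ridgeline→Slot 2 ($149), total $387.
VCG payment = (others' best without Cove) − (others' welfare with Cove) = 387 − 365 = $22.

Cove pays $22.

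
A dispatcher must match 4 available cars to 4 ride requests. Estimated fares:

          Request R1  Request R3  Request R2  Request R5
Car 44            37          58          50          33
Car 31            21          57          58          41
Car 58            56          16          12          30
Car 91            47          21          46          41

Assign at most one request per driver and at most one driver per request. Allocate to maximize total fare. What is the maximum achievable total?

Max total: $213

Optimal: Car 44→Request R3 ($58), Car 31→Request R2 ($58), Car 58→Request R1 ($56), Car 91→Request R5 ($41) — total 58+58+56+41 = $213.
Every other assignment is strictly worse.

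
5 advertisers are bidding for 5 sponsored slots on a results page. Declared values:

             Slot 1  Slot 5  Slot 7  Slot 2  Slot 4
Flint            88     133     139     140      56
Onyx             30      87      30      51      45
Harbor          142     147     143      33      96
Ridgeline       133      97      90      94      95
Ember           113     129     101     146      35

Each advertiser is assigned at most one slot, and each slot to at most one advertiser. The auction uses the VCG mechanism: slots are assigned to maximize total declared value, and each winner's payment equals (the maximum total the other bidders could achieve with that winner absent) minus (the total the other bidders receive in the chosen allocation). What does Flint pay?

Flint pays $38.

Efficient allocation: Flint→Slot 7 ($139), Onyx→Slot 4 ($45), Harbor→Slot 5 ($147), Ridgeline→Slot 1 ($133), Ember→Slot 2 ($146); total welfare W = $610.
Flint receives Slot 7 at value $139, so the others get W − 139 = $471.
Without Flint: best allocation of the remaining 4 bidders over all 5 slots is Onyx→Slot 5 ($87), Harbor→Slot 7 ($143), Ridgeline→Slot 1 ($133), Ember→Slot 2 ($146), total $509.
VCG payment = (others' best without Flint) − (others' welfare with Flint) = 509 − 471 = $38.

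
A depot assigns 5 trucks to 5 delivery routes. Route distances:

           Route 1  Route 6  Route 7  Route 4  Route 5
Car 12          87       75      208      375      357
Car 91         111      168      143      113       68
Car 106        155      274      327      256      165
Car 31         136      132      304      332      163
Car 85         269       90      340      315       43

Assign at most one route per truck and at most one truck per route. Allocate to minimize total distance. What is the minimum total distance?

Minimum total: 651 km

Optimal: Car 12→Route 7 (208 km), Car 91→Route 4 (113 km), Car 106→Route 1 (155 km), Car 31→Route 6 (132 km), Car 85→Route 5 (43 km) — total 208+113+155+132+43 = 651 km.
Min-entry greedy (repeatedly take the single cheapest remaining cell) gives 789 km, worse by 138.
Next-best assignment: Car 12→Route 6, Car 91→Route 7, Car 106→Route 4, Car 31→Route 1, Car 85→Route 5 = 653 km.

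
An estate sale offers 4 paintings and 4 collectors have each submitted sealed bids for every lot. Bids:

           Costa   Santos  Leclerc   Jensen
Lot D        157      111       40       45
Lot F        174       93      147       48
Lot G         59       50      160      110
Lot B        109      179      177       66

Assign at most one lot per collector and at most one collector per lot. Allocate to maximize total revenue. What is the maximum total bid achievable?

Optimal: Costa→Lot D ($157), Santos→Lot B ($179), Leclerc→Lot F ($147), Jensen→Lot G ($110) — total 157+179+147+110 = $593.
Next-best assignment: Costa→Lot F, Santos→Lot D, Leclerc→Lot B, Jensen→Lot G = $572.

Max total: $593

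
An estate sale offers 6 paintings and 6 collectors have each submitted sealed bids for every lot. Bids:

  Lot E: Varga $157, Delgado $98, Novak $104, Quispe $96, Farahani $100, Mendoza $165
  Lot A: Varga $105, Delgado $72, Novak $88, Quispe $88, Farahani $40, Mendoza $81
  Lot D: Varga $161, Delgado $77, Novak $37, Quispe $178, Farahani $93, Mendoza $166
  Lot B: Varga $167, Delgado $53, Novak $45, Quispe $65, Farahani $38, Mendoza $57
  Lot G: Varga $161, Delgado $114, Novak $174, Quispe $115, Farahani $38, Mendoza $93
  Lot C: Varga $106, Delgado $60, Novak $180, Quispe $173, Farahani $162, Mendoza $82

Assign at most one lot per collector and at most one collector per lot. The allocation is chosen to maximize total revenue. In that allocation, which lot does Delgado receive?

Delgado receives Lot A.

Optimal: Varga→Lot B ($167), Delgado→Lot A ($72), Novak→Lot G ($174), Quispe→Lot D ($178), Farahani→Lot C ($162), Mendoza→Lot E ($165) — total 167+72+174+178+162+165 = $918.
Column-greedy (each lot in turn goes to its best remaining collector) gives $837, worse by 81.
Every other assignment is strictly worse.
Delgado's own top lot is Lot G ($114), but forcing Delgado→Lot G and reassigning the rest optimally gives only $874 — worse by 44.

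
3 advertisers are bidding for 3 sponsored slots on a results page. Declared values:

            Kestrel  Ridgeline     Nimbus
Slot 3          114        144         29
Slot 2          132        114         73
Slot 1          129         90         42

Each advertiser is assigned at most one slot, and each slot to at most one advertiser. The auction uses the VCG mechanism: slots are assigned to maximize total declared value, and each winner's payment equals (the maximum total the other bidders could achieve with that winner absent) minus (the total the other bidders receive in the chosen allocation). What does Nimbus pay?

Nimbus pays $3.

Efficient allocation: Kestrel→Slot 1 ($129), Ridgeline→Slot 3 ($144), Nimbus→Slot 2 ($73); total welfare W = $346.
Nimbus receives Slot 2 at value $73, so the others get W − 73 = $273.
Without Nimbus: best allocation of the remaining 2 bidders over all 3 slots is Kestrel→Slot 2 ($132), Ridgeline→Slot 3 ($144), total $276.
VCG payment = (others' best without Nimbus) − (others' welfare with Nimbus) = 276 − 273 = $3.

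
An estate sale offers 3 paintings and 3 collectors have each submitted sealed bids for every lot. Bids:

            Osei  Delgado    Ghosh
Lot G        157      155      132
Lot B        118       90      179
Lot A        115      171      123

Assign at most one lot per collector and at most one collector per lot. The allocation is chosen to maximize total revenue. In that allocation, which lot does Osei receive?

Optimal: Osei→Lot G ($157), Delgado→Lot A ($171), Ghosh→Lot B ($179) — total 157+171+179 = $507.

Osei receives Lot G.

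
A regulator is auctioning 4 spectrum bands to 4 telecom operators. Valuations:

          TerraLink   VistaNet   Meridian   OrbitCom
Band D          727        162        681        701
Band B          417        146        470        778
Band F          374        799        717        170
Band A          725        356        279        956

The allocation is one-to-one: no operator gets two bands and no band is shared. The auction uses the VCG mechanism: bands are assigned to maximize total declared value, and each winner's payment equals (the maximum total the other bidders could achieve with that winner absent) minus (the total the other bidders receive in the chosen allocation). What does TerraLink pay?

Efficient allocation: TerraLink→Band A ($725M), VistaNet→Band F ($799M), Meridian→Band D ($681M), OrbitCom→Band B ($778M); total welfare W = $2983M.
TerraLink receives Band A at value $725M, so the others get W − 725 = $2258M.
Without TerraLink: best allocation of the remaining 3 bidders over all 4 bands is VistaNet→Band F ($799M), Meridian→Band D ($681M), OrbitCom→Band A ($956M), total $2436M.
VCG payment = (others' best without TerraLink) − (others' welfare with TerraLink) = 2436 − 2258 = $178M.

TerraLink pays $178M.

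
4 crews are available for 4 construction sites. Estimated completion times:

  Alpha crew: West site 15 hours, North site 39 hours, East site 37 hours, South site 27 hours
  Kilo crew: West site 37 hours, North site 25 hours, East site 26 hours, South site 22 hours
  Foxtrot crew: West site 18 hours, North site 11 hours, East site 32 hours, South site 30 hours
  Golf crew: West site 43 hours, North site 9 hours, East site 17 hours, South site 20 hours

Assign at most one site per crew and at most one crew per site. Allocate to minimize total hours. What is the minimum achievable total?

Min total: 65 hours

This is the linear assignment problem.
Optimal: Alpha crew→West site (15 hours), Kilo crew→South site (22 hours), Foxtrot crew→North site (11 hours), Golf crew→East site (17 hours) — total 15+22+11+17 = 65 hours.
Column-greedy (each site in turn goes to its cheapest remaining crew) gives 80 hours, worse by 15.
Swapping Foxtrot crew↔Kilo crew (Foxtrot crew→South site 30 hours, Kilo crew→North site 25 hours) adds 22.
Checked against all permutations: 65 hours is optimal.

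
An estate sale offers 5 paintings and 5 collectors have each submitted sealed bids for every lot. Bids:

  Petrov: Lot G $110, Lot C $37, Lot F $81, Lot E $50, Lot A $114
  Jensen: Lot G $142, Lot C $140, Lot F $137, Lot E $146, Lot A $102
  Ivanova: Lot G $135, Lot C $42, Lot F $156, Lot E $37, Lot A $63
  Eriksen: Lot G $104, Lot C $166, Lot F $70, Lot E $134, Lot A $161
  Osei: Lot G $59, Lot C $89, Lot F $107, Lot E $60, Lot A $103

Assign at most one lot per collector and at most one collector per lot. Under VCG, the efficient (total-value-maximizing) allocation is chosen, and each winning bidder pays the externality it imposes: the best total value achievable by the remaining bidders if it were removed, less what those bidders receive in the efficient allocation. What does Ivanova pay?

Efficient allocation: Petrov→Lot G ($110), Jensen→Lot E ($146), Ivanova→Lot F ($156), Eriksen→Lot C ($166), Osei→Lot A ($103); total welfare W = $681.
Ivanova receives Lot F at value $156, so the others get W − 156 = $525.
Without Ivanova: best allocation of the remaining 4 bidders over all 5 lots is Petrov→Lot A ($114), Jensen→Lot E ($146), Eriksen→Lot C ($166), Osei→Lot F ($107), total $533.
VCG payment = (others' best without Ivanova) − (others' welfare with Ivanova) = 533 − 525 = $8.

Ivanova pays $8.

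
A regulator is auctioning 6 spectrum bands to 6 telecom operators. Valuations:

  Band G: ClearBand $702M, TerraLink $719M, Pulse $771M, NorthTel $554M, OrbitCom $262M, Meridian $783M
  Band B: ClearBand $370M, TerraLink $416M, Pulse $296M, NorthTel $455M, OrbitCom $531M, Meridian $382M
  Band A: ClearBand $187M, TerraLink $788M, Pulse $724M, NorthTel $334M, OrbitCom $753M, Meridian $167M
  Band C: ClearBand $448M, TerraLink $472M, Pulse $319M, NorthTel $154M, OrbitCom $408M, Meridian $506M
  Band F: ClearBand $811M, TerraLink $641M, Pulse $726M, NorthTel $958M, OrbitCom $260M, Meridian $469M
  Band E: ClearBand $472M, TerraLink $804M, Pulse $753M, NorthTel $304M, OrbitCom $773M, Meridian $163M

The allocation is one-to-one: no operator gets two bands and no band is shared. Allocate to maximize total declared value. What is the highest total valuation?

Maximum total: $4261M

Optimal: ClearBand→Band C ($448M), TerraLink→Band A ($788M), Pulse→Band E ($753M), NorthTel→Band F ($958M), OrbitCom→Band B ($531M), Meridian→Band G ($783M) — total 448+788+753+958+531+783 = $4261M.
No other one-to-one assignment exceeds $4261M.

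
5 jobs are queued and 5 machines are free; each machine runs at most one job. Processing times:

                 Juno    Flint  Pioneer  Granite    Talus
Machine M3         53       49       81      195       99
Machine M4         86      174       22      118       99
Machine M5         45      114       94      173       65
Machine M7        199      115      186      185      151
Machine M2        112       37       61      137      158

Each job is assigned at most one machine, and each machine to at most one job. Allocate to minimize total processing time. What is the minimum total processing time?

Min total: 362 min

Optimal: Juno→Machine M3 (53 min), Flint→Machine M2 (37 min), Pioneer→Machine M4 (22 min), Granite→Machine M7 (185 min), Talus→Machine M5 (65 min) — total 53+37+22+185+65 = 362 min.
Column-greedy (each machine in turn goes to its cheapest remaining job) gives 404 min, worse by 42.
Next-best assignment: Juno→Machine M5, Flint→Machine M2, Pioneer→Machine M4, Granite→Machine M7, Talus→Machine M3 = 388 min.
Swapping Pioneer↔Flint (Pioneer→Machine M2 61 min, Flint→Machine M4 174 min) adds 176.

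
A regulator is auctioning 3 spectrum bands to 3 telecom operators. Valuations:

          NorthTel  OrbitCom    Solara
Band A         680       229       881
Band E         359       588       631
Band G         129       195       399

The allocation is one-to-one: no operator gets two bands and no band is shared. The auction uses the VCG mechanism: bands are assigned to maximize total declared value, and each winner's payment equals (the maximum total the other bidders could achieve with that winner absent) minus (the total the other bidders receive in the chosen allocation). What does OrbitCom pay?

Efficient allocation: NorthTel→Band A ($680M), OrbitCom→Band E ($588M), Solara→Band G ($399M); total welfare W = $1667M.
OrbitCom receives Band E at value $588M, so the others get W − 588 = $1079M.
Without OrbitCom: best allocation of the remaining 2 bidders over all 3 bands is NorthTel→Band A ($680M), Solara→Band E ($631M), total $1311M.
VCG payment = (others' best without OrbitCom) − (others' welfare with OrbitCom) = 1311 − 1079 = $232M.

OrbitCom pays $232M.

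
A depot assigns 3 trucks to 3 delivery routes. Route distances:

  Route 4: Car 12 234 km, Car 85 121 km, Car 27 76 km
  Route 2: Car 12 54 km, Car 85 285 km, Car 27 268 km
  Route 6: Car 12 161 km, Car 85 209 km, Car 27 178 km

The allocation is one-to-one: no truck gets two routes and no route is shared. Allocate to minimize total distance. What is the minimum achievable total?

Min total: 339 km

This is a one-to-one assignment (minimum-cost bipartite matching).
Optimal: Car 12→Route 2 (54 km), Car 85→Route 6 (209 km), Car 27→Route 4 (76 km) — total 54+209+76 = 339 km.
Row-greedy (each truck in turn takes its cheapest remaining route) gives 353 km, worse by 14.
Next-best assignment: Car 12→Route 2, Car 85→Route 4, Car 27→Route 6 = 353 km.
Swapping Car 85↔Car 12 (Car 85→Route 2 285 km, Car 12→Route 6 161 km) adds 183.
No other one-to-one assignment undercuts 339 km.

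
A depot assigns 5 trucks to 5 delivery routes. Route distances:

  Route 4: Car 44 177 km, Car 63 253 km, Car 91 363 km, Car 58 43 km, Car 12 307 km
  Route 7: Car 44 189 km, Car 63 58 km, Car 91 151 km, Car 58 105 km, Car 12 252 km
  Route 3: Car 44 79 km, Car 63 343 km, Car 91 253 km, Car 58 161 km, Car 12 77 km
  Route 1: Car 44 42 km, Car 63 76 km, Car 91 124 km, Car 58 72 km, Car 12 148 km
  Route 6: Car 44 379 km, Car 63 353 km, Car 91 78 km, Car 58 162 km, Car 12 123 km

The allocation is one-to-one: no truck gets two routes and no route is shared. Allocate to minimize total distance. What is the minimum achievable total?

Min total: 298 km

Optimal: Car 44→Route 1 (42 km), Car 63→Route 7 (58 km), Car 91→Route 6 (78 km), Car 58→Route 4 (43 km), Car 12→Route 3 (77 km) — total 42+58+78+43+77 = 298 km.
Next-best assignment: Car 44→Route 3, Car 63→Route 7, Car 91→Route 6, Car 58→Route 4, Car 12→Route 1 = 406 km.
Checked against all permutations: 298 km is optimal.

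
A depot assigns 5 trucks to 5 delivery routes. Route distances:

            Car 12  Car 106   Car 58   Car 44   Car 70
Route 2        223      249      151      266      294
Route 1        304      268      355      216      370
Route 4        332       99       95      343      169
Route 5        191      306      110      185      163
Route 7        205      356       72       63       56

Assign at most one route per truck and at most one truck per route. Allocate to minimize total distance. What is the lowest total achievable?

Minimum total: 704 km

Optimal: Car 12→Route 2 (223 km), Car 106→Route 4 (99 km), Car 58→Route 5 (110 km), Car 44→Route 1 (216 km), Car 70→Route 7 (56 km) — total 223+99+110+216+56 = 704 km.
Column-greedy (each route in turn goes to its cheapest remaining truck) gives 834 km, worse by 130.
Swapping Car 70↔Car 58 (Car 70→Route 5 163 km, Car 58→Route 7 72 km) adds 69.
No other one-to-one assignment undercuts 704 km.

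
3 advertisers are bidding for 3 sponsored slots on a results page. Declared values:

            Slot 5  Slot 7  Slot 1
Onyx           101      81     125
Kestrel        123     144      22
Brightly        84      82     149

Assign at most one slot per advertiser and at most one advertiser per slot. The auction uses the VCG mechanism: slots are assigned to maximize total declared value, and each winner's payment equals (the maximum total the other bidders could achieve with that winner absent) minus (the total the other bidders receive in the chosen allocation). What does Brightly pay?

Efficient allocation: Onyx→Slot 5 ($101), Kestrel→Slot 7 ($144), Brightly→Slot 1 ($149); total welfare W = $394.
Brightly receives Slot 1 at value $149, so the others get W − 149 = $245.
Without Brightly: best allocation of the remaining 2 bidders over all 3 slots is Onyx→Slot 1 ($125), Kestrel→Slot 7 ($144), total $269.
VCG payment = (others' best without Brightly) − (others' welfare with Brightly) = 269 − 245 = $24.

Brightly pays $24.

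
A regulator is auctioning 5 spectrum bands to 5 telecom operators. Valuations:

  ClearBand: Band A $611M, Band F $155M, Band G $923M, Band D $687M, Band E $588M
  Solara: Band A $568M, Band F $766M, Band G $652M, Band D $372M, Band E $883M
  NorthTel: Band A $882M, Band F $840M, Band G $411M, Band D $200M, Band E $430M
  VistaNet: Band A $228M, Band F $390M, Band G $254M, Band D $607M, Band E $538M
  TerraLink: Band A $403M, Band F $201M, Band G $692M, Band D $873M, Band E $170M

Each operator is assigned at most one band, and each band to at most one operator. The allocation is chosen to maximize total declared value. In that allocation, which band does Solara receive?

Solara receives Band F.

Treat this as an assignment problem: match each operator to one band.
Optimal: ClearBand→Band G ($923M), Solara→Band F ($766M), NorthTel→Band A ($882M), VistaNet→Band E ($538M), TerraLink→Band D ($873M) — total 923+766+882+538+873 = $3982M.
Max-entry greedy (repeatedly take the single best remaining cell) gives $3951M, worse by 31.
Swapping VistaNet↔Solara (VistaNet→Band F $390M, Solara→Band E $883M) loses 31.
Solara's own top band is Band E ($883M), but forcing Solara→Band E and reassigning the rest optimally gives only $3951M — worse by 31.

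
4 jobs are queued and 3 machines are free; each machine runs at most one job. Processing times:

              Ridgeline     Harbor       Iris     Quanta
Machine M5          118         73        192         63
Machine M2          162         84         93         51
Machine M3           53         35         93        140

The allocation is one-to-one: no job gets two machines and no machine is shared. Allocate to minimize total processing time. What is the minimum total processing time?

Minimum total: 177 min

Optimal: Harbor→Machine M5 (73 min), Quanta→Machine M2 (51 min), Ridgeline→Machine M3 (53 min) — total 73+51+53 = 177 min.
Row-greedy (each job in turn takes its cheapest remaining machine) gives 219 min, worse by 42.
Checked against all permutations: 177 min is optimal.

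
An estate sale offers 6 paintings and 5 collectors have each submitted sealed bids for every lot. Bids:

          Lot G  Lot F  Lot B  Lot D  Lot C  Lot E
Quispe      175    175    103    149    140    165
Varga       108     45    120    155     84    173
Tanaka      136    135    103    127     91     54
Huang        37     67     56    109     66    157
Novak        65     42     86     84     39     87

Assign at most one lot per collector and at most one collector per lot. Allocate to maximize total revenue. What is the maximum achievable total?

Maximum total: $709

Optimal: Quispe→Lot F ($175), Varga→Lot D ($155), Tanaka→Lot G ($136), Huang→Lot E ($157), Novak→Lot B ($86) — total 175+155+136+157+86 = $709.
Row-greedy (each collector in turn takes its best remaining lot) gives $678, worse by 31.
Swapping Huang↔Varga (Huang→Lot D $109, Varga→Lot E $173) loses 30.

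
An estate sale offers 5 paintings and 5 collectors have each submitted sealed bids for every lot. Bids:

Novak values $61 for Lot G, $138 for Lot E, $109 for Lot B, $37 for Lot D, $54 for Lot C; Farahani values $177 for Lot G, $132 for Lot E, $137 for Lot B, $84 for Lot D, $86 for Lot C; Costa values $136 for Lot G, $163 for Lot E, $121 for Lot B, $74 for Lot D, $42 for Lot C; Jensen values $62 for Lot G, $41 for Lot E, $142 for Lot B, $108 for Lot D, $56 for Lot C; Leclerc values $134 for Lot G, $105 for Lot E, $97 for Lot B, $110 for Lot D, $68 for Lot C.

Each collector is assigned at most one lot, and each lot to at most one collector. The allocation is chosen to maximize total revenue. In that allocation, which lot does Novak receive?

Novak receives Lot C.

This is a one-to-one assignment (maximum-weight bipartite matching).
Optimal: Novak→Lot C ($54), Farahani→Lot G ($177), Costa→Lot E ($163), Jensen→Lot B ($142), Leclerc→Lot D ($110) — total 54+177+163+142+110 = $646.
Row-greedy (each collector in turn takes its best remaining lot) gives $612, worse by 34.
Next-best assignment: Novak→Lot B, Farahani→Lot G, Costa→Lot E, Jensen→Lot D, Leclerc→Lot C = $625.
Novak's own top lot is Lot E ($138), but forcing Novak→Lot E and reassigning the rest optimally gives only $612 — worse by 34.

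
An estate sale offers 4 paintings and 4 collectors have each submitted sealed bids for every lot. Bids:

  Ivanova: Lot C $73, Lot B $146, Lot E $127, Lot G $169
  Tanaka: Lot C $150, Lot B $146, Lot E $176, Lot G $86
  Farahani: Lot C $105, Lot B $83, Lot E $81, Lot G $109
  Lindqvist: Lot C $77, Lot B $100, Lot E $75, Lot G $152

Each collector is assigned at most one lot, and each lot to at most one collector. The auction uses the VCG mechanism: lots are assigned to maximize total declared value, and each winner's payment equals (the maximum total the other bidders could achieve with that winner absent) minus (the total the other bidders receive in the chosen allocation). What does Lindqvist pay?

Lindqvist pays $23.

Efficient allocation: Ivanova→Lot B ($146), Tanaka→Lot E ($176), Farahani→Lot C ($105), Lindqvist→Lot G ($152); total welfare W = $579.
Lindqvist receives Lot G at value $152, so the others get W − 152 = $427.
Without Lindqvist: best allocation of the remaining 3 bidders over all 4 lots is Ivanova→Lot G ($169), Tanaka→Lot E ($176), Farahani→Lot C ($105), total $450.
VCG payment = (others' best without Lindqvist) − (others' welfare with Lindqvist) = 450 − 427 = $23.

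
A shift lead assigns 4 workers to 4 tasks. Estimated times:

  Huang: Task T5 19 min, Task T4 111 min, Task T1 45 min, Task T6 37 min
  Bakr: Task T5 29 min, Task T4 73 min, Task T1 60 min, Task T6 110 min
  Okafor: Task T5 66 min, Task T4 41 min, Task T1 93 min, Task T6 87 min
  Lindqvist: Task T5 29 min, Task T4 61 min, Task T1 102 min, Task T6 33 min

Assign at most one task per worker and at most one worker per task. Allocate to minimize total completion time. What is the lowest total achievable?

This is a one-to-one assignment (minimum-cost bipartite matching).
Optimal: Huang→Task T1 (45 min), Bakr→Task T5 (29 min), Okafor→Task T4 (41 min), Lindqvist→Task T6 (33 min) — total 45+29+41+33 = 148 min.
Row-greedy (each worker in turn takes its cheapest remaining task) gives 153 min, worse by 5.

Minimum total: 148 min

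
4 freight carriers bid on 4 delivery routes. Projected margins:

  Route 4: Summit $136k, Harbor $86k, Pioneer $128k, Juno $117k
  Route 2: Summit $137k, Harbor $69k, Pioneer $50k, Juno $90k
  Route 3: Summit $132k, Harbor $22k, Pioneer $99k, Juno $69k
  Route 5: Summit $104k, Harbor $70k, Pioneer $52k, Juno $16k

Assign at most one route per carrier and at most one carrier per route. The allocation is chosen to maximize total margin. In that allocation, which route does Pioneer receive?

Pioneer receives Route 3.

Optimal: Summit→Route 2 ($137k), Harbor→Route 5 ($70k), Pioneer→Route 3 ($99k), Juno→Route 4 ($117k) — total 137+70+99+117 = $423k.
Row-greedy (each carrier in turn takes its best remaining route) gives $338k, worse by 85.
Swapping Harbor↔Pioneer (Harbor→Route 3 $22k, Pioneer→Route 5 $52k) loses 95.
No other one-to-one assignment exceeds $423k.
Pioneer's own top route is Route 4 ($128k), but forcing Pioneer→Route 4 and reassigning the rest optimally gives only $420k — worse by 3.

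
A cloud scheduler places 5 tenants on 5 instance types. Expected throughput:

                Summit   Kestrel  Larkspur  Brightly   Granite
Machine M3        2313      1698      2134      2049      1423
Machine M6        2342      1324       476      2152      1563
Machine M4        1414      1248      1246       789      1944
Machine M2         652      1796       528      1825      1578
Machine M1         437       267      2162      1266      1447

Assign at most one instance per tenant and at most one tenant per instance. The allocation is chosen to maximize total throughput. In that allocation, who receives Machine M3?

Summit receives Machine M3.

Optimal: Summit→Machine M3 (2313 ops/s), Kestrel→Machine M2 (1796 ops/s), Larkspur→Machine M1 (2162 ops/s), Brightly→Machine M6 (2152 ops/s), Granite→Machine M4 (1944 ops/s) — total 2313+1796+2162+2152+1944 = 10367 ops/s.
Max-entry greedy (repeatedly take the single best remaining cell) gives 10293 ops/s, worse by 74.
Swapping Granite↔Kestrel (Granite→Machine M2 1578 ops/s, Kestrel→Machine M4 1248 ops/s) loses 914.
Summit's own top instance is Machine M6 (2342 ops/s), but forcing Summit→Machine M6 and reassigning the rest optimally gives only 10293 ops/s — worse by 74.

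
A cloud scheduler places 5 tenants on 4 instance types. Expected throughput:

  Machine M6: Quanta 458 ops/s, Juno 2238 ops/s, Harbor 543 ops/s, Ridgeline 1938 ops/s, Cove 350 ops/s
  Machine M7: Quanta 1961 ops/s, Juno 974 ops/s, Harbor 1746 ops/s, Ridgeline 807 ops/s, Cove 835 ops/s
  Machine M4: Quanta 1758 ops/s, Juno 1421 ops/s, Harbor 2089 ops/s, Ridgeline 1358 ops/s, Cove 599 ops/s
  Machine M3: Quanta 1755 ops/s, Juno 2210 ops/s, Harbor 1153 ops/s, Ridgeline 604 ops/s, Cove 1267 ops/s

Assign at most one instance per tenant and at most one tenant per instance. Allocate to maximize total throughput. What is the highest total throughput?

Optimal: Ridgeline→Machine M6 (1938 ops/s), Quanta→Machine M7 (1961 ops/s), Harbor→Machine M4 (2089 ops/s), Juno→Machine M3 (2210 ops/s) — total 1938+1961+2089+2210 = 8198 ops/s.
Column-greedy (each instance in turn goes to its best remaining tenant) gives 7555 ops/s, worse by 643.
Next-best assignment: Ridgeline→Machine M6, Harbor→Machine M7, Quanta→Machine M4, Juno→Machine M3 = 7652 ops/s.
Every other assignment is strictly worse.

Maximum total: 8198 ops/s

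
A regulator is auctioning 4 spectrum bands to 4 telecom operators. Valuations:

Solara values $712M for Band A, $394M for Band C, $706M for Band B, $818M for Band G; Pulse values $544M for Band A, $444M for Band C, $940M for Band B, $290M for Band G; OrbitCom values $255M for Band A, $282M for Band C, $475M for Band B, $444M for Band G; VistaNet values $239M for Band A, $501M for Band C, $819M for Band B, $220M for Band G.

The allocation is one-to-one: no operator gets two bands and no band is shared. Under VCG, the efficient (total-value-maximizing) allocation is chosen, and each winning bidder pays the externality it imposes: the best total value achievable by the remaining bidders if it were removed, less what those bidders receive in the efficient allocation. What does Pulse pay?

Pulse pays $318M.

Efficient allocation: Solara→Band A ($712M), Pulse→Band B ($940M), OrbitCom→Band G ($444M), VistaNet→Band C ($501M); total welfare W = $2597M.
Pulse receives Band B at value $940M, so the others get W − 940 = $1657M.
Without Pulse: best allocation of the remaining 3 bidders over all 4 bands is Solara→Band A ($712M), OrbitCom→Band G ($444M), VistaNet→Band B ($819M), total $1975M.
VCG payment = (others' best without Pulse) − (others' welfare with Pulse) = 1975 − 1657 = $318M.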